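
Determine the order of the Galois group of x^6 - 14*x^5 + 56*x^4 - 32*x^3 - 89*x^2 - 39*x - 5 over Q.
The degree of the splitting field over Q equals the order of the Galois group, so first determine the group. The polynomial f is an irreducible sextic over Q, so G = Gal(f/Q) is one of the 16 transitive subgroups 6T1, ..., 6T16 of S_6. The discriminant of f is 30991489 = 5567^2, a perfect square, so G is contained in A_6. The transitive groups of degree 6 contained in A_6 are: A_4 (6T4, order 12), S_4 (6T7, order 24), (C_3 x C_3) : C_4 (6T10, order 36), PSL(2,5) (6T12, order 60), A_6 (6T15, order 360). By Dedekind's theorem, for a prime p not dividing disc(f) the degrees of the irreducible factors of f mod p form the cycle type of an element of G. Factoring f modulo the 21 such primes p <= 79 (skipping 19, which divides the discriminant), each new pattern first appears at: mod 2: f = (x + 1)(x^5 + x^4 + x^3 + x^2 + 1), pattern 5+1; mod 7: f = (x^3 + 2x^2 + 4x + 5)(x^3 + 5x^2 + 6), pattern 3+3; mod 61: f = (x + 59)(x + 60)(x^2 + 23x + 32)(x^2 + 27x + 39), pattern 2+2+1+1. No other pattern occurs in this range, so the set of observed cycle types is {5+1, 3+3, 2+2+1+1}. The candidates containing elements of all these cycle types are PSL(2,5) (6T12) of order 60, A_6 (6T15) of order 360; the others are excluded. The observed types are precisely the cycle types that occur in PSL(2,5) (6T12) (apart from the identity). Each of the other remaining candidates has further cycle types, and by the Chebotarev density theorem the matching factorization patterns would occur for a proportion of primes equal to their share of the group: A_6 (6T15) additionally contains elements of type 4+2, 3+1+1+1 (130 of its 360 elements, about 36% of primes). None of the 21 primes tested shows any such pattern (for each of these groups the chance of that is below 10^-4), which rules them out. Hence G = PSL(2,5) (6T12), of order 60. The Galois group PSL(2,5) (6T12) has order 60, so the splitting field has degree 60 over Q.

60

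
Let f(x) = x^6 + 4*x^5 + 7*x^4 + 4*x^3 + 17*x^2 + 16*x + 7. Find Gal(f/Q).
S_4 x C_2 (also written S4xC2)

The polynomial f is an irreducible sextic over Q, so G = Gal(f/Q) is one of the 16 transitive subgroups 6T1, ..., 6T16 of S_6. The discriminant of f is -95929008128, which is not a perfect square, so G is not contained in A_6. The transitive groups of degree 6 not contained in A_6 are: C_6 (6T1, order 6), S_3 (6T2, order 6), D_6 (6T3, order 12), C_3 x S_3 (6T5, order 18), A_4 x C_2 (6T6, order 24), S_4 (6T8, order 24), S_3 x S_3 (6T9, order 36), S_4 x C_2 (6T11, order 48), (S_3 x S_3) : C_2 (6T13, order 72), PGL(2,5) (6T14, order 120), S_6 (6T16, order 720). By Dedekind's theorem, for a prime p not dividing disc(f) the degrees of the irreducible factors of f mod p form the cycle type of an element of G. Factoring f modulo the 28 such primes p <= 127 (skipping 2, 29, 59, which divide the discriminant), each new pattern first appears at: mod 3: f = (x^3 + 2x + 1)(x^3 + x^2 + 2x + 1), pattern 3+3; mod 5: f = (x^6 + 4x^5 + 2x^4 + 4x^3 + 2x^2 + x + 2), pattern 6; mod 7: f = (x)(x + 6)(x^4 + 5x^3 + 5x^2 + 2x + 5), pattern 4+1+1; mod 17: f = (x + 4)(x + 14)(x^2 + 8x + 13)(x^2 + 12x + 9), pattern 2+2+1+1; mod 23: f = (x^2 + 15x + 19)(x^2 + 17x + 13)(x^2 + 18x + 18), pattern 2+2+2; mod 67: f = (x^2 + 41x + 49)(x^4 + 30x^3 + x^2 + 34x + 48), pattern 4+2; mod 127: f = (x + 37)(x + 105)(x + 112)(x + 117)(x^2 + 14x + 43), pattern 2+1+1+1+1. No other pattern occurs in this range, so the set of observed cycle types is {3+3, 6, 4+1+1, 2+2+1+1, 2+2+2, 4+2, 2+1+1+1+1}. The candidates containing elements of all these cycle types are S_4 x C_2 (6T11) of order 48, S_6 (6T16) of order 720; the others are excluded. The observed types are precisely the cycle types that occur in S_4 x C_2 (6T11) (apart from the identity). Each of the other remaining candidates has further cycle types, and by the Chebotarev density theorem the matching factorization patterns would occur for a proportion of primes equal to their share of the group: S_6 (6T16) additionally contains elements of type 5+1, 3+2+1, 3+1+1+1 (304 of its 720 elements, about 42% of primes). None of the 28 primes tested shows any such pattern (for each of these groups the chance of that is below 10^-4), which rules them out. Hence G = S_4 x C_2 (6T11), of order 48.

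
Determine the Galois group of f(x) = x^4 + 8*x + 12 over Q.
The polynomial is an irreducible quartic over Q and its discriminant is 331776 = 576^2, a perfect square, so the Galois group is contained in A_4. The resolvent cubic y^3 - 48*y - 64 is irreducible over Q. An irreducible resolvent with square discriminant gives A_4.

A_4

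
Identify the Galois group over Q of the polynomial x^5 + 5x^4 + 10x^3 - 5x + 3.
F_20 (also written F20)

The polynomial f is an irreducible quintic over Q, so G = Gal(f/Q) is a transitive subgroup of S_5: one of C_5 (5T1, order 5), D_5 (5T2, order 10), F_20 (5T3, order 20), A_5 (5T4, order 60) or S_5 (5T5, order 120). The discriminant of f is 18050000, which is not a perfect square, so G is not contained in A_5. The transitive groups of degree 5 not contained in A_5 are: F_20 (5T3, order 20), S_5 (5T5, order 120). By Dedekind's theorem, for a prime p not dividing disc(f) the degrees of the irreducible factors of f mod p form the cycle type of an element of G. Factoring f modulo the 18 such primes p <= 73 (skipping 2, 5, 19, which divide the discriminant), each new pattern first appears at: mod 3: f = (x)(x^4 + 2x^3 + x^2 + 1), pattern 4+1; mod 11: f = (x^5 + 5x^4 + 10x^3 + 6x + 3), pattern 5; mod 29: f = (x + 15)(x^2 + 6x + 26)(x^2 + 13x + 27), pattern 2+2+1. No other pattern occurs in this range, so the set of observed cycle types is {4+1, 5, 2+2+1}. The candidates containing elements of all these cycle types are F_20 (5T3) of order 20, S_5 (5T5) of order 120; the others are excluded. The observed types are precisely the cycle types that occur in F_20 (5T3) (apart from the identity). Each of the other remaining candidates has further cycle types, and by the Chebotarev density theorem the matching factorization patterns would occur for a proportion of primes equal to their share of the group: S_5 (5T5) additionally contains elements of type 3+2, 3+1+1, 2+1+1+1 (50 of its 120 elements, about 42% of primes). None of the 18 primes tested shows any such pattern (for each of these groups the chance of that is below 10^-4), which rules them out. Hence G = F_20 (5T3), of order 20.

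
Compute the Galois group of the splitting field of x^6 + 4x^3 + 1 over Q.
6T3: D_6

The polynomial f is an irreducible sextic over Q, so G = Gal(f/Q) is one of the 16 transitive subgroups 6T1, ..., 6T16 of S_6. The discriminant of f is 1259712, which is not a perfect square, so G is not contained in A_6. The transitive groups of degree 6 not contained in A_6 are: C_6 (6T1, order 6), S_3 (6T2, order 6), D_6 (6T3, order 12), C_3 x S_3 (6T5, order 18), A_4 x C_2 (6T6, order 24), S_4 (6T8, order 24), S_3 x S_3 (6T9, order 36), S_4 x C_2 (6T11, order 48), (S_3 x S_3) : C_2 (6T13, order 72), PGL(2,5) (6T14, order 120), S_6 (6T16, order 720). By Dedekind's theorem, for a prime p not dividing disc(f) the degrees of the irreducible factors of f mod p form the cycle type of an element of G. Factoring f modulo the 79 such primes p <= 419 (skipping 2, 3, which divide the discriminant), each new pattern first appears at: mod 5: f = (x^6 + 4x^3 + 1), pattern 6; mod 7: f = (x^2 + 3x + 1)(x^2 + 5x + 2)(x^2 + 6x + 4), pattern 2+2+2; mod 11: f = (x + 2)(x + 6)(x^2 + 5x + 3)(x^2 + 9x + 4), pattern 2+2+1+1; mod 13: f = (x^3 + 6)(x^3 + 11), pattern 3+3; mod 97: f = (x + 18)(x + 27)(x + 31)(x + 48)(x + 72)(x + 95), pattern 1+1+1+1+1+1. No other pattern occurs in this range, so the set of observed cycle types is {6, 2+2+2, 2+2+1+1, 3+3, 1+1+1+1+1+1}. The candidates containing elements of all these cycle types are D_6 (6T3) of order 12, A_4 x C_2 (6T6) of order 24, S_3 x S_3 (6T9) of order 36, S_4 x C_2 (6T11) of order 48, (S_3 x S_3) : C_2 (6T13) of order 72, PGL(2,5) (6T14) of order 120, S_6 (6T16) of order 720; the others are excluded. The observed types are precisely the cycle types that occur in D_6 (6T3). Each of the other remaining candidates has further cycle types, and by the Chebotarev density theorem the matching factorization patterns would occur for a proportion of primes equal to their share of the group: A_4 x C_2 (6T6) additionally contains elements of type 2+1+1+1+1 (3 of its 24 elements, about 12% of primes); S_3 x S_3 (6T9) additionally contains elements of type 3+1+1+1 (4 of its 36 elements, about 11% of primes); S_4 x C_2 (6T11) additionally contains elements of type 4+2, 4+1+1, 2+1+1+1+1 (15 of its 48 elements, about 31% of primes); (S_3 x S_3) : C_2 (6T13) additionally contains elements of type 4+2, 3+2+1, 3+1+1+1, 2+1+1+1+1 (40 of its 72 elements, about 56% of primes); PGL(2,5) (6T14) additionally contains elements of type 5+1, 4+1+1 (54 of its 120 elements, about 45% of primes); S_6 (6T16) additionally contains elements of type 5+1, 4+2, 4+1+1, 3+2+1, 3+1+1+1, 2+1+1+1+1 (499 of its 720 elements, about 69% of primes). None of the 79 primes tested shows any such pattern (for each of these groups the chance of that is below 10^-4), which rules them out. Hence G = D_6 (6T3), of order 12.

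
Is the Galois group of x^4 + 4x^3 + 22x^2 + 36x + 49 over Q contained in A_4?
No

The polynomial is irreducible of degree 4 over Q. Its discriminant is 8388608, which is not a perfect square. A Galois group lies in the alternating group exactly when the discriminant is a square in Q, so the Galois group (C_4) is not contained in A_4.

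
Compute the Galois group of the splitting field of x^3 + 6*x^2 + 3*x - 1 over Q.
3T1: C_3

The polynomial is an irreducible cubic over Q and its discriminant is 729 = 27^2, a perfect square. For an irreducible cubic, a square discriminant forces the Galois group to be A_3, the cyclic group of order 3.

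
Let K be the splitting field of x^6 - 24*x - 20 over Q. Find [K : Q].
The degree of the splitting field over Q equals the order of the Galois group, so first determine the group. The polynomial f is an irreducible sextic over Q, so G = Gal(f/Q) is one of the 16 transitive subgroups 6T1, ..., 6T16 of S_6. The discriminant of f is 746496000000 = 864000^2, a perfect square, so G is contained in A_6. The transitive groups of degree 6 contained in A_6 are: A_4 (6T4, order 12), S_4 (6T7, order 24), (C_3 x C_3) : C_4 (6T10, order 36), PSL(2,5) (6T12, order 60), A_6 (6T15, order 360). By Dedekind's theorem, for a prime p not dividing disc(f) the degrees of the irreducible factors of f mod p form the cycle type of an element of G. Factoring f modulo the 6 such primes p <= 23 (skipping 2, 3, 5, which divide the discriminant), each new pattern first appears at: mod 7: f = (x + 4)(x^5 + 3x^4 + 2x^3 + 6x^2 + 4x + 2), pattern 5+1; mod 23: f = (x + 2)(x + 11)(x + 16)(x^3 + 17x^2 + 13x + 7), pattern 3+1+1+1. No other pattern occurs in this range, so the set of observed cycle types is {5+1, 3+1+1+1}. Among the candidates above, the only group containing elements of all these cycle types is A_6 (6T15) — each of A_4 (6T4), S_4 (6T7), (C_3 x C_3) : C_4 (6T10), PSL(2,5) (6T12) lacks at least one of them. Hence G = A_6 (6T15), of order 360. The Galois group A_6 (6T15) has order 360, so the splitting field has degree 360 over Q.

360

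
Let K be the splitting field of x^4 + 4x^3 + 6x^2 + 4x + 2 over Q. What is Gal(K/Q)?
V_4 (also written V4)

The polynomial is an irreducible quartic over Q and its discriminant is 256 = 16^2, a perfect square, so the Galois group is contained in A_4. The resolvent cubic y^3 - 6*y^2 + 8*y splits completely over Q, which gives the Klein four-group V_4.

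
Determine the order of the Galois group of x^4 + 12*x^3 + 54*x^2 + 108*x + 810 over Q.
4

The degree of the splitting field over Q equals the order of the Galois group, so first determine the group. The polynomial is an irreducible quartic over Q and its discriminant is 99179645184 = 314928^2, a perfect square, so the Galois group is contained in A_4. The resolvent cubic y^3 - 54*y^2 - 1944*y + 46656 splits completely over Q, which gives the Klein four-group V_4. The Galois group V_4 (4T2) has order 4, so the splitting field has degree 4 over Q.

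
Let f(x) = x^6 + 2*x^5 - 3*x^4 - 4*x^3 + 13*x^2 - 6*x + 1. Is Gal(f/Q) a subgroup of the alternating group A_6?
The polynomial is irreducible of degree 6 over Q. Its discriminant is -147116032, which is not a perfect square. A Galois group lies in the alternating group exactly when the discriminant is a square in Q, so the Galois group ((S_3 x S_3) : C_2) is not contained in A_6.

No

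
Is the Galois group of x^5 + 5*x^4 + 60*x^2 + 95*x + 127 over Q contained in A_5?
The polynomial is irreducible of degree 5 over Q. Its discriminant is 23040000000000 = 4800000^2, a perfect square. A Galois group lies in the alternating group exactly when the discriminant is a square in Q, so the Galois group (D_5) is contained in A_5.

Yes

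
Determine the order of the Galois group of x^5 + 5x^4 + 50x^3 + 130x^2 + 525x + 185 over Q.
The degree of the splitting field over Q equals the order of the Galois group, so first determine the group. The polynomial f is an irreducible quintic over Q, so G = Gal(f/Q) is a transitive subgroup of S_5: one of C_5 (5T1, order 5), D_5 (5T2, order 10), F_20 (5T3, order 20), A_5 (5T4, order 60) or S_5 (5T5, order 120). The discriminant of f is 67108864000000 = 8192000^2, a perfect square, so G is contained in A_5. The transitive groups of degree 5 contained in A_5 are: C_5 (5T1, order 5), D_5 (5T2, order 10), A_5 (5T4, order 60). By Dedekind's theorem, for a prime p not dividing disc(f) the degrees of the irreducible factors of f mod p form the cycle type of an element of G. Factoring f modulo the 2 such primes p <= 7 (skipping 2, 5, which divide the discriminant), each new pattern first appears at: mod 3: f = (x^5 + 2x^4 + 2x^3 + x^2 + 2), pattern 5; mod 7: f = (x + 4)(x + 6)(x^3 + 2x^2 + 6x + 1), pattern 3+1+1. No other pattern occurs in this range, so the set of observed cycle types is {5, 3+1+1}. Among the candidates above, the only group containing elements of all these cycle types is A_5 (5T4) — each of C_5 (5T1), D_5 (5T2) lacks at least one of them. Hence G = A_5 (5T4), of order 60. The Galois group A_5 (5T4) has order 60, so the splitting field has degree 60 over Q.

60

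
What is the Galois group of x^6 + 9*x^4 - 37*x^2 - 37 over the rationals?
S_4

The polynomial f is an irreducible sextic over Q, so G = Gal(f/Q) is one of the 16 transitive subgroups 6T1, ..., 6T16 of S_6. The discriminant of f is 870211913777152, which is not a perfect square, so G is not contained in A_6. The transitive groups of degree 6 not contained in A_6 are: C_6 (6T1, order 6), S_3 (6T2, order 6), D_6 (6T3, order 12), C_3 x S_3 (6T5, order 18), A_4 x C_2 (6T6, order 24), S_4 (6T8, order 24), S_3 x S_3 (6T9, order 36), S_4 x C_2 (6T11, order 48), (S_3 x S_3) : C_2 (6T13, order 72), PGL(2,5) (6T14, order 120), S_6 (6T16, order 720). By Dedekind's theorem, for a prime p not dividing disc(f) the degrees of the irreducible factors of f mod p form the cycle type of an element of G. Factoring f modulo the 22 such primes p <= 89 (skipping 2, 37, which divide the discriminant), each new pattern first appears at: mod 3: f = (x^3 + x^2 + 2x + 1)(x^3 + 2x^2 + 2x + 2), pattern 3+3; mod 5: f = (x^2 + 2)(x^2 + 2x + 3)(x^2 + 3x + 3), pattern 2+2+2; mod 17: f = (x + 3)(x + 14)(x^4 + x^2 + 6), pattern 4+1+1; mod 67: f = (x + 9)(x + 58)(x^2 + 25)(x^2 + 65), pattern 2+2+1+1. No other pattern occurs in this range, so the set of observed cycle types is {3+3, 2+2+2, 4+1+1, 2+2+1+1}. The candidates containing elements of all these cycle types are S_4 (6T8) of order 24, S_4 x C_2 (6T11) of order 48, PGL(2,5) (6T14) of order 120, S_6 (6T16) of order 720; the others are excluded. The observed types are precisely the cycle types that occur in S_4 (6T8) (apart from the identity). Each of the other remaining candidates has further cycle types, and by the Chebotarev density theorem the matching factorization patterns would occur for a proportion of primes equal to their share of the group: S_4 x C_2 (6T11) additionally contains elements of type 6, 4+2, 2+1+1+1+1 (17 of its 48 elements, about 35% of primes); PGL(2,5) (6T14) additionally contains elements of type 6, 5+1 (44 of its 120 elements, about 37% of primes); S_6 (6T16) additionally contains elements of type 6, 5+1, 4+2, 3+2+1, 3+1+1+1, 2+1+1+1+1 (529 of its 720 elements, about 73% of primes). None of the 22 primes tested shows any such pattern (for each of these groups the chance of that is below 10^-4), which rules them out. Hence G = S_4 (6T8), of order 24.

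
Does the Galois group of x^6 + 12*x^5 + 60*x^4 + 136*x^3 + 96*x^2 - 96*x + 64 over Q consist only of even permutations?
No

The polynomial is irreducible of degree 6 over Q. Its discriminant is -190210142896128, which is not a perfect square. A Galois group lies in the alternating group exactly when the discriminant is a square in Q, so the Galois group (C_3 x S_3) is not contained in A_6.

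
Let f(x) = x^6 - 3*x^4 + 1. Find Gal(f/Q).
A_4 x C_2 (order 24)

The polynomial f is an irreducible sextic over Q, so G = Gal(f/Q) is one of the 16 transitive subgroups 6T1, ..., 6T16 of S_6. The discriminant of f is -419904, which is not a perfect square, so G is not contained in A_6. The transitive groups of degree 6 not contained in A_6 are: C_6 (6T1, order 6), S_3 (6T2, order 6), D_6 (6T3, order 12), C_3 x S_3 (6T5, order 18), A_4 x C_2 (6T6, order 24), S_4 (6T8, order 24), S_3 x S_3 (6T9, order 36), S_4 x C_2 (6T11, order 48), (S_3 x S_3) : C_2 (6T13, order 72), PGL(2,5) (6T14, order 120), S_6 (6T16, order 720). By Dedekind's theorem, for a prime p not dividing disc(f) the degrees of the irreducible factors of f mod p form the cycle type of an element of G. Factoring f modulo the 33 such primes p <= 149 (skipping 2, 3, which divide the discriminant), each new pattern first appears at: mod 5: f = (x^3 + x^2 + 4x + 3)(x^3 + 4x^2 + 4x + 2), pattern 3+3; mod 7: f = (x^6 + 4x^4 + 1), pattern 6; mod 17: f = (x + 2)(x + 15)(x^2 + 6)(x^2 + 12), pattern 2+2+1+1; mod 19: f = (x + 6)(x + 7)(x + 12)(x + 13)(x^2 + 6), pattern 2+1+1+1+1; mod 71: f = (x^2 + 40)(x^2 + 45)(x^2 + 54), pattern 2+2+2. No other pattern occurs in this range, so the set of observed cycle types is {3+3, 6, 2+2+1+1, 2+1+1+1+1, 2+2+2}. The candidates containing elements of all these cycle types are A_4 x C_2 (6T6) of order 24, S_4 x C_2 (6T11) of order 48, (S_3 x S_3) : C_2 (6T13) of order 72, S_6 (6T16) of order 720; the others are excluded. The observed types are precisely the cycle types that occur in A_4 x C_2 (6T6) (apart from the identity). Each of the other remaining candidates has further cycle types, and by the Chebotarev density theorem the matching factorization patterns would occur for a proportion of primes equal to their share of the group: S_4 x C_2 (6T11) additionally contains elements of type 4+2, 4+1+1 (12 of its 48 elements, about 25% of primes); (S_3 x S_3) : C_2 (6T13) additionally contains elements of type 4+2, 3+2+1, 3+1+1+1 (34 of its 72 elements, about 47% of primes); S_6 (6T16) additionally contains elements of type 5+1, 4+2, 4+1+1, 3+2+1, 3+1+1+1 (484 of its 720 elements, about 67% of primes). None of the 33 primes tested shows any such pattern (for each of these groups the chance of that is below 10^-4), which rules them out. Hence G = A_4 x C_2 (6T6), of order 24.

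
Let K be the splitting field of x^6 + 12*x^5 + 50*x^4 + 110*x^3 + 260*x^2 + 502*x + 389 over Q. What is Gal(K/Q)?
(C_3 x C_3) : C_4

The polynomial f is an irreducible sextic over Q, so G = Gal(f/Q) is one of the 16 transitive subgroups 6T1, ..., 6T16 of S_6. The discriminant of f is 38875225000000 = 6235000^2, a perfect square, so G is contained in A_6. The transitive groups of degree 6 contained in A_6 are: A_4 (6T4, order 12), S_4 (6T7, order 24), (C_3 x C_3) : C_4 (6T10, order 36), PSL(2,5) (6T12, order 60), A_6 (6T15, order 360). By Dedekind's theorem, for a prime p not dividing disc(f) the degrees of the irreducible factors of f mod p form the cycle type of an element of G. Factoring f modulo the 19 such primes p <= 83 (skipping 2, 5, 29, 43, which divide the discriminant), each new pattern first appears at: mod 3: f = (x^2 + 2x + 2)(x^4 + x^3 + x^2 + x + 1), pattern 4+2; mod 11: f = (x^3 + 2x^2 + 8x + 3)(x^3 + 10x^2 + 5), pattern 3+3; mod 19: f = (x + 1)(x + 6)(x^2 + 10x + 4)(x^2 + 14x + 17), pattern 2+2+1+1; mod 61: f = (x + 21)(x + 39)(x + 42)(x^3 + 32x^2 + 35x + 47), pattern 3+1+1+1. No other pattern occurs in this range, so the set of observed cycle types is {4+2, 3+3, 2+2+1+1, 3+1+1+1}. The candidates containing elements of all these cycle types are (C_3 x C_3) : C_4 (6T10) of order 36, A_6 (6T15) of order 360; the others are excluded. The observed types are precisely the cycle types that occur in (C_3 x C_3) : C_4 (6T10) (apart from the identity). Each of the other remaining candidates has further cycle types, and by the Chebotarev density theorem the matching factorization patterns would occur for a proportion of primes equal to their share of the group: A_6 (6T15) additionally contains elements of type 5+1 (144 of its 360 elements, about 40% of primes). None of the 19 primes tested shows any such pattern (for each of these groups the chance of that is below 10^-4), which rules them out. Hence G = (C_3 x C_3) : C_4 (6T10), of order 36.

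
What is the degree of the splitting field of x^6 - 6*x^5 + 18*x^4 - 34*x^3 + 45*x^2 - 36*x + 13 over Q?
The degree of the splitting field over Q equals the order of the Galois group, so first determine the group. The polynomial f is an irreducible sextic over Q, so G = Gal(f/Q) is one of the 16 transitive subgroups 6T1, ..., 6T16 of S_6. The discriminant of f is -16003008, which is not a perfect square, so G is not contained in A_6. The transitive groups of degree 6 not contained in A_6 are: C_6 (6T1, order 6), S_3 (6T2, order 6), D_6 (6T3, order 12), C_3 x S_3 (6T5, order 18), A_4 x C_2 (6T6, order 24), S_4 (6T8, order 24), S_3 x S_3 (6T9, order 36), S_4 x C_2 (6T11, order 48), (S_3 x S_3) : C_2 (6T13, order 72), PGL(2,5) (6T14, order 120), S_6 (6T16, order 720). By Dedekind's theorem, for a prime p not dividing disc(f) the degrees of the irreducible factors of f mod p form the cycle type of an element of G. Factoring f modulo the 21 such primes p <= 89 (skipping 2, 3, 7, which divide the discriminant), each new pattern first appears at: mod 5: f = (x^6 + 4x^5 + 3x^4 + x^3 + 4x + 3), pattern 6; mod 11: f = (x + 8)(x^5 + 8x^4 + 9x^3 + 4x^2 + 2x + 3), pattern 5+1; mod 13: f = (x)(x + 4)(x^4 + 3x^3 + 6x^2 + 7x + 4), pattern 4+1+1; mod 23: f = (x + 2)(x + 6)(x^2 + 3x + 21)(x^2 + 6x + 10), pattern 2+2+1+1; mod 43: f = (x^3 + 16x^2 + 30x + 18)(x^3 + 21x^2 + 39x + 27), pattern 3+3; mod 61: f = (x^2 + 30x + 2)(x^2 + 41x + 31)(x^2 + 45x + 13), pattern 2+2+2. No other pattern occurs in this range, so the set of observed cycle types is {6, 5+1, 4+1+1, 2+2+1+1, 3+3, 2+2+2}. The candidates containing elements of all these cycle types are PGL(2,5) (6T14) of order 120, S_6 (6T16) of order 720; the others are excluded. The observed types are precisely the cycle types that occur in PGL(2,5) (6T14) (apart from the identity). Each of the other remaining candidates has further cycle types, and by the Chebotarev density theorem the matching factorization patterns would occur for a proportion of primes equal to their share of the group: S_6 (6T16) additionally contains elements of type 4+2, 3+2+1, 3+1+1+1, 2+1+1+1+1 (265 of its 720 elements, about 37% of primes). None of the 21 primes tested shows any such pattern (for each of these groups the chance of that is below 10^-4), which rules them out. Hence G = PGL(2,5) (6T14), of order 120. The Galois group PGL(2,5) (6T14) has order 120, so the splitting field has degree 120 over Q.

120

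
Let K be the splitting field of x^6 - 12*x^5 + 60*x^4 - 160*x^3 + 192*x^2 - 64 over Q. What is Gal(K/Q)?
A_4 x C_2 (also written A4xC2)

The polynomial f is an irreducible sextic over Q, so G = Gal(f/Q) is one of the 16 transitive subgroups 6T1, ..., 6T16 of S_6. The discriminant of f is -450868486864896, which is not a perfect square, so G is not contained in A_6. The transitive groups of degree 6 not contained in A_6 are: C_6 (6T1, order 6), S_3 (6T2, order 6), D_6 (6T3, order 12), C_3 x S_3 (6T5, order 18), A_4 x C_2 (6T6, order 24), S_4 (6T8, order 24), S_3 x S_3 (6T9, order 36), S_4 x C_2 (6T11, order 48), (S_3 x S_3) : C_2 (6T13, order 72), PGL(2,5) (6T14, order 120), S_6 (6T16, order 720). By Dedekind's theorem, for a prime p not dividing disc(f) the degrees of the irreducible factors of f mod p form the cycle type of an element of G. Factoring f modulo the 33 such primes p <= 149 (skipping 2, 3, which divide the discriminant), each new pattern first appears at: mod 5: f = (x^3 + x + 1)(x^3 + 3x^2 + 4x + 1), pattern 3+3; mod 7: f = (x^6 + 2x^5 + 4x^4 + x^3 + 3x^2 + 6), pattern 6; mod 17: f = (x + 14)(x + 16)(x^2 + 13x + 10)(x^2 + 13x + 16), pattern 2+2+1+1; mod 19: f = (x + 1)(x + 4)(x + 11)(x + 14)(x^2 + 15x + 11), pattern 2+1+1+1+1; mod 71: f = (x^2 + 67x + 33)(x^2 + 67x + 53)(x^2 + 67x + 68), pattern 2+2+2. No other pattern occurs in this range, so the set of observed cycle types is {3+3, 6, 2+2+1+1, 2+1+1+1+1, 2+2+2}. The candidates containing elements of all these cycle types are A_4 x C_2 (6T6) of order 24, S_4 x C_2 (6T11) of order 48, (S_3 x S_3) : C_2 (6T13) of order 72, S_6 (6T16) of order 720; the others are excluded. The observed types are precisely the cycle types that occur in A_4 x C_2 (6T6) (apart from the identity). Each of the other remaining candidates has further cycle types, and by the Chebotarev density theorem the matching factorization patterns would occur for a proportion of primes equal to their share of the group: S_4 x C_2 (6T11) additionally contains elements of type 4+2, 4+1+1 (12 of its 48 elements, about 25% of primes); (S_3 x S_3) : C_2 (6T13) additionally contains elements of type 4+2, 3+2+1, 3+1+1+1 (34 of its 72 elements, about 47% of primes); S_6 (6T16) additionally contains elements of type 5+1, 4+2, 4+1+1, 3+2+1, 3+1+1+1 (484 of its 720 elements, about 67% of primes). None of the 33 primes tested shows any such pattern (for each of these groups the chance of that is below 10^-4), which rules them out. Hence G = A_4 x C_2 (6T6), of order 24.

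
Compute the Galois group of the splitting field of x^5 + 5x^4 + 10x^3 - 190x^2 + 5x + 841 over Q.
5T3: F_20

The polynomial f is an irreducible quintic over Q, so G = Gal(f/Q) is a transitive subgroup of S_5: one of C_5 (5T1, order 5), D_5 (5T2, order 10), F_20 (5T3, order 20), A_5 (5T4, order 60) or S_5 (5T5, order 120). The discriminant of f is 1968128000000000, which is not a perfect square, so G is not contained in A_5. The transitive groups of degree 5 not contained in A_5 are: F_20 (5T3, order 20), S_5 (5T5, order 120). By Dedekind's theorem, for a prime p not dividing disc(f) the degrees of the irreducible factors of f mod p form the cycle type of an element of G. Factoring f modulo the 18 such primes p <= 73 (skipping 2, 5, 31, which divide the discriminant), each new pattern first appears at: mod 3: f = (x + 2)(x^4 + x^2 + 2), pattern 4+1; mod 11: f = (x^5 + 5x^4 + 10x^3 + 8x^2 + 5x + 5), pattern 5; mod 19: f = (x + 4)(x^2 + 8x + 3)(x^2 + 12x + 2), pattern 2+2+1. No other pattern occurs in this range, so the set of observed cycle types is {4+1, 5, 2+2+1}. The candidates containing elements of all these cycle types are F_20 (5T3) of order 20, S_5 (5T5) of order 120; the others are excluded. The observed types are precisely the cycle types that occur in F_20 (5T3) (apart from the identity). Each of the other remaining candidates has further cycle types, and by the Chebotarev density theorem the matching factorization patterns would occur for a proportion of primes equal to their share of the group: S_5 (5T5) additionally contains elements of type 3+2, 3+1+1, 2+1+1+1 (50 of its 120 elements, about 42% of primes). None of the 18 primes tested shows any such pattern (for each of these groups the chance of that is below 10^-4), which rules them out. Hence G = F_20 (5T3), of order 20.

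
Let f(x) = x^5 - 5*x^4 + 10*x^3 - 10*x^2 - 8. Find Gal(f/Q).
The polynomial f is an irreducible quintic over Q, so G = Gal(f/Q) is a transitive subgroup of S_5: one of C_5 (5T1, order 5), D_5 (5T2, order 10), F_20 (5T3, order 20), A_5 (5T4, order 60) or S_5 (5T5, order 120). The discriminant of f is 64000000 = 8000^2, a perfect square, so G is contained in A_5. The transitive groups of degree 5 contained in A_5 are: C_5 (5T1, order 5), D_5 (5T2, order 10), A_5 (5T4, order 60). By Dedekind's theorem, for a prime p not dividing disc(f) the degrees of the irreducible factors of f mod p form the cycle type of an element of G. Factoring f modulo the 23 such primes p <= 97 (skipping 2, 5, which divide the discriminant), each new pattern first appears at: mod 3: f = (x + 2)(x^2 + 1)(x^2 + 2x + 2), pattern 2+2+1; mod 7: f = (x^5 + 2x^4 + 3x^3 + 4x^2 + 6), pattern 5. No other pattern occurs in this range, so the set of observed cycle types is {2+2+1, 5}. The candidates containing elements of all these cycle types are D_5 (5T2) of order 10, A_5 (5T4) of order 60; the others are excluded. The observed types are precisely the cycle types that occur in D_5 (5T2) (apart from the identity). Each of the other remaining candidates has further cycle types, and by the Chebotarev density theorem the matching factorization patterns would occur for a proportion of primes equal to their share of the group: A_5 (5T4) additionally contains elements of type 3+1+1 (20 of its 60 elements, about 33% of primes). None of the 23 primes tested shows any such pattern (for each of these groups the chance of that is below 10^-4), which rules them out. Hence G = D_5 (5T2), of order 10.

D_5 (order 10)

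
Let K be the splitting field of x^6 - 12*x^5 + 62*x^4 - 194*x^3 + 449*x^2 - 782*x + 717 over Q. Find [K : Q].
48

The degree of the splitting field over Q equals the order of the Galois group, so first determine the group. The polynomial f is an irreducible sextic over Q, so G = Gal(f/Q) is one of the 16 transitive subgroups 6T1, ..., 6T16 of S_6. The discriminant of f is -15635001708544, which is not a perfect square, so G is not contained in A_6. The transitive groups of degree 6 not contained in A_6 are: C_6 (6T1, order 6), S_3 (6T2, order 6), D_6 (6T3, order 12), C_3 x S_3 (6T5, order 18), A_4 x C_2 (6T6, order 24), S_4 (6T8, order 24), S_3 x S_3 (6T9, order 36), S_4 x C_2 (6T11, order 48), (S_3 x S_3) : C_2 (6T13, order 72), PGL(2,5) (6T14, order 120), S_6 (6T16, order 720). By Dedekind's theorem, for a prime p not dividing disc(f) the degrees of the irreducible factors of f mod p form the cycle type of an element of G. Factoring f modulo the 17 such primes p <= 67 (skipping 2, 31, which divide the discriminant), each new pattern first appears at: mod 3: f = (x)(x + 1)(x^4 + 2x^3 + x + 1), pattern 4+1+1; mod 5: f = (x^3 + x + 1)(x^3 + 3x^2 + x + 2), pattern 3+3; mod 7: f = (x^6 + 2x^5 + 6x^4 + 2x^3 + x^2 + 2x + 3), pattern 6; mod 11: f = (x^2 + 3)(x^2 + 3x + 9)(x^2 + 7x + 7), pattern 2+2+2; mod 13: f = (x^2 + 10x + 10)(x^4 + 4x^3 + 12x^2 + 10x + 8), pattern 4+2; mod 37: f = (x + 13)(x + 33)(x^2 + 26x + 34)(x^2 + 27x + 11), pattern 2+2+1+1; mod 47: f = (x + 3)(x + 13)(x + 14)(x + 33)(x^2 + 19x + 9), pattern 2+1+1+1+1. No other pattern occurs in this range, so the set of observed cycle types is {4+1+1, 3+3, 6, 2+2+2, 4+2, 2+2+1+1, 2+1+1+1+1}. The candidates containing elements of all these cycle types are S_4 x C_2 (6T11) of order 48, S_6 (6T16) of order 720; the others are excluded. The observed types are precisely the cycle types that occur in S_4 x C_2 (6T11) (apart from the identity). Each of the other remaining candidates has further cycle types, and by the Chebotarev density theorem the matching factorization patterns would occur for a proportion of primes equal to their share of the group: S_6 (6T16) additionally contains elements of type 5+1, 3+2+1, 3+1+1+1 (304 of its 720 elements, about 42% of primes). None of the 17 primes tested shows any such pattern (for each of these groups the chance of that is below 10^-4), which rules them out. Hence G = S_4 x C_2 (6T11), of order 48. The Galois group S_4 x C_2 (6T11) has order 48, so the splitting field has degree 48 over Q.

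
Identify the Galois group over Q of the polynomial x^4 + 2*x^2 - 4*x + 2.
V_4 (also written V4)

The polynomial is an irreducible quartic over Q and its discriminant is 2304 = 48^2, a perfect square, so the Galois group is contained in A_4. The resolvent cubic y^3 - 2*y^2 - 8*y splits completely over Q, which gives the Klein four-group V_4.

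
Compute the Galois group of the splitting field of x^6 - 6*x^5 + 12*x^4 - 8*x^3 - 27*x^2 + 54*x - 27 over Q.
A_4

The polynomial f is an irreducible sextic over Q, so G = Gal(f/Q) is one of the 16 transitive subgroups 6T1, ..., 6T16 of S_6. The discriminant of f is 223154201664 = 472392^2, a perfect square, so G is contained in A_6. The transitive groups of degree 6 contained in A_6 are: A_4 (6T4, order 12), S_4 (6T7, order 24), (C_3 x C_3) : C_4 (6T10, order 36), PSL(2,5) (6T12, order 60), A_6 (6T15, order 360). By Dedekind's theorem, for a prime p not dividing disc(f) the degrees of the irreducible factors of f mod p form the cycle type of an element of G. Factoring f modulo the 33 such primes p <= 149 (skipping 2, 3, which divide the discriminant), each new pattern first appears at: mod 5: f = (x^3 + 2x^2 + 4x + 2)(x^3 + 2x^2 + 4x + 4), pattern 3+3; mod 17: f = (x + 7)(x + 8)(x^2 + 15x + 4)(x^2 + 15x + 8), pattern 2+2+1+1; mod 71: f = (x + 6)(x + 16)(x + 33)(x + 36)(x + 53)(x + 63), pattern 1+1+1+1+1+1. No other pattern occurs in this range, so the set of observed cycle types is {3+3, 2+2+1+1, 1+1+1+1+1+1}. The candidates containing elements of all these cycle types are A_4 (6T4) of order 12, S_4 (6T7) of order 24, (C_3 x C_3) : C_4 (6T10) of order 36, PSL(2,5) (6T12) of order 60, A_6 (6T15) of order 360; the others are excluded. The observed types are precisely the cycle types that occur in A_4 (6T4). Each of the other remaining candidates has further cycle types, and by the Chebotarev density theorem the matching factorization patterns would occur for a proportion of primes equal to their share of the group: S_4 (6T7) additionally contains elements of type 4+2 (6 of its 24 elements, about 25% of primes); (C_3 x C_3) : C_4 (6T10) additionally contains elements of type 4+2, 3+1+1+1 (22 of its 36 elements, about 61% of primes); PSL(2,5) (6T12) additionally contains elements of type 5+1 (24 of its 60 elements, about 40% of primes); A_6 (6T15) additionally contains elements of type 5+1, 4+2, 3+1+1+1 (274 of its 360 elements, about 76% of primes). None of the 33 primes tested shows any such pattern (for each of these groups the chance of that is below 10^-4), which rules them out. Hence G = A_4 (6T4), of order 12.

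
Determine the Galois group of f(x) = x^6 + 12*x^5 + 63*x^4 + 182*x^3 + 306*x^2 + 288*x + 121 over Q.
The polynomial f is an irreducible sextic over Q, so G = Gal(f/Q) is one of the 16 transitive subgroups 6T1, ..., 6T16 of S_6. The discriminant of f is -16003008, which is not a perfect square, so G is not contained in A_6. The transitive groups of degree 6 not contained in A_6 are: C_6 (6T1, order 6), S_3 (6T2, order 6), D_6 (6T3, order 12), C_3 x S_3 (6T5, order 18), A_4 x C_2 (6T6, order 24), S_4 (6T8, order 24), S_3 x S_3 (6T9, order 36), S_4 x C_2 (6T11, order 48), (S_3 x S_3) : C_2 (6T13, order 72), PGL(2,5) (6T14, order 120), S_6 (6T16, order 720). By Dedekind's theorem, for a prime p not dividing disc(f) the degrees of the irreducible factors of f mod p form the cycle type of an element of G. Factoring f modulo the 21 such primes p <= 89 (skipping 2, 3, 7, which divide the discriminant), each new pattern first appears at: mod 5: f = (x^6 + 2x^5 + 3x^4 + 2x^3 + x^2 + 3x + 1), pattern 6; mod 11: f = (x)(x^5 + x^4 + 8x^3 + 6x^2 + 9x + 2), pattern 5+1; mod 13: f = (x + 3)(x + 7)(x^4 + 2x^3 + 9x^2 + 11x + 7), pattern 4+1+1; mod 23: f = (x + 5)(x + 9)(x^2 + 9x + 16)(x^2 + 12x + 14), pattern 2+2+1+1; mod 43: f = (x^3 + 25x^2 + 24x + 21)(x^3 + 30x^2 + 20x + 16), pattern 3+3; mod 61: f = (x^2 + 36x + 40)(x^2 + 47x + 41)(x^2 + 51x + 35), pattern 2+2+2. No other pattern occurs in this range, so the set of observed cycle types is {6, 5+1, 4+1+1, 2+2+1+1, 3+3, 2+2+2}. The candidates containing elements of all these cycle types are PGL(2,5) (6T14) of order 120, S_6 (6T16) of order 720; the others are excluded. The observed types are precisely the cycle types that occur in PGL(2,5) (6T14) (apart from the identity). Each of the other remaining candidates has further cycle types, and by the Chebotarev density theorem the matching factorization patterns would occur for a proportion of primes equal to their share of the group: S_6 (6T16) additionally contains elements of type 4+2, 3+2+1, 3+1+1+1, 2+1+1+1+1 (265 of its 720 elements, about 37% of primes). None of the 21 primes tested shows any such pattern (for each of these groups the chance of that is below 10^-4), which rules them out. Hence G = PGL(2,5) (6T14), of order 120.

PGL(2,5) (order 120)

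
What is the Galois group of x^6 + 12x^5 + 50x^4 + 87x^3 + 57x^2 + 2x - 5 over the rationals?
PSL(2,5), A_5 acting on 6 points

The polynomial f is an irreducible sextic over Q, so G = Gal(f/Q) is one of the 16 transitive subgroups 6T1, ..., 6T16 of S_6. The discriminant of f is 30991489 = 5567^2, a perfect square, so G is contained in A_6. The transitive groups of degree 6 contained in A_6 are: A_4 (6T4, order 12), S_4 (6T7, order 24), (C_3 x C_3) : C_4 (6T10, order 36), PSL(2,5) (6T12, order 60), A_6 (6T15, order 360). By Dedekind's theorem, for a prime p not dividing disc(f) the degrees of the irreducible factors of f mod p form the cycle type of an element of G. Factoring f modulo the 21 such primes p <= 79 (skipping 19, which divides the discriminant), each new pattern first appears at: mod 2: f = (x + 1)(x^5 + x^4 + x^3 + x + 1), pattern 5+1; mod 7: f = (x^3 + x^2 + 3x + 5)(x^3 + 4x^2 + x + 6), pattern 3+3; mod 61: f = (x + 4)(x + 26)(x^2 + 50x + 13)(x^2 + 54x + 30), pattern 2+2+1+1. No other pattern occurs in this range, so the set of observed cycle types is {5+1, 3+3, 2+2+1+1}. The candidates containing elements of all these cycle types are PSL(2,5) (6T12) of order 60, A_6 (6T15) of order 360; the others are excluded. The observed types are precisely the cycle types that occur in PSL(2,5) (6T12) (apart from the identity). Each of the other remaining candidates has further cycle types, and by the Chebotarev density theorem the matching factorization patterns would occur for a proportion of primes equal to their share of the group: A_6 (6T15) additionally contains elements of type 4+2, 3+1+1+1 (130 of its 360 elements, about 36% of primes). None of the 21 primes tested shows any such pattern (for each of these groups the chance of that is below 10^-4), which rules them out. Hence G = PSL(2,5) (6T12), of order 60.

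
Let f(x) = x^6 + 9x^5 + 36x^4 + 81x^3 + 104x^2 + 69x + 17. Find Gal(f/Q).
6T8: S_4

The polynomial f is an irreducible sextic over Q, so G = Gal(f/Q) is one of the 16 transitive subgroups 6T1, ..., 6T16 of S_6. The discriminant of f is 810448, which is not a perfect square, so G is not contained in A_6. The transitive groups of degree 6 not contained in A_6 are: C_6 (6T1, order 6), S_3 (6T2, order 6), D_6 (6T3, order 12), C_3 x S_3 (6T5, order 18), A_4 x C_2 (6T6, order 24), S_4 (6T8, order 24), S_3 x S_3 (6T9, order 36), S_4 x C_2 (6T11, order 48), (S_3 x S_3) : C_2 (6T13, order 72), PGL(2,5) (6T14, order 120), S_6 (6T16, order 720). By Dedekind's theorem, for a prime p not dividing disc(f) the degrees of the irreducible factors of f mod p form the cycle type of an element of G. Factoring f modulo the 22 such primes p <= 89 (skipping 2, 37, which divide the discriminant), each new pattern first appears at: mod 3: f = (x^3 + x^2 + 2x + 1)(x^3 + 2x^2 + 2x + 2), pattern 3+3; mod 5: f = (x^2 + 2x + 4)(x^2 + 3x + 4)(x^2 + 4x + 2), pattern 2+2+2; mod 17: f = (x)(x + 3)(x^4 + 6x^3 + x^2 + 10x + 6), pattern 4+1+1; mod 67: f = (x + 6)(x + 64)(x^2 + 3x + 42)(x^2 + 3x + 52), pattern 2+2+1+1. No other pattern occurs in this range, so the set of observed cycle types is {3+3, 2+2+2, 4+1+1, 2+2+1+1}. The candidates containing elements of all these cycle types are S_4 (6T8) of order 24, S_4 x C_2 (6T11) of order 48, PGL(2,5) (6T14) of order 120, S_6 (6T16) of order 720; the others are excluded. The observed types are precisely the cycle types that occur in S_4 (6T8) (apart from the identity). Each of the other remaining candidates has further cycle types, and by the Chebotarev density theorem the matching factorization patterns would occur for a proportion of primes equal to their share of the group: S_4 x C_2 (6T11) additionally contains elements of type 6, 4+2, 2+1+1+1+1 (17 of its 48 elements, about 35% of primes); PGL(2,5) (6T14) additionally contains elements of type 6, 5+1 (44 of its 120 elements, about 37% of primes); S_6 (6T16) additionally contains elements of type 6, 5+1, 4+2, 3+2+1, 3+1+1+1, 2+1+1+1+1 (529 of its 720 elements, about 73% of primes). None of the 22 primes tested shows any such pattern (for each of these groups the chance of that is below 10^-4), which rules them out. Hence G = S_4 (6T8), of order 24.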